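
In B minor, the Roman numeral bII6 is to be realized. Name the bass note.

E

bII in B minor has root C; the chord is C-E-G.
The figure 6 means first inversion — the third is in the bass.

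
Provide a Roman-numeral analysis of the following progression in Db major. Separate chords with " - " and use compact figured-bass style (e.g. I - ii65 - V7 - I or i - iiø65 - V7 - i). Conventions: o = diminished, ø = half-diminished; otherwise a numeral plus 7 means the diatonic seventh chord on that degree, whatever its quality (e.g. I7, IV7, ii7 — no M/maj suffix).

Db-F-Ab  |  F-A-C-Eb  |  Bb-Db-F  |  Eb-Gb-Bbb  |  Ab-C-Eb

Db-F-Ab: major triad on Db = scale degree 1 → I.
F-A-C-Eb is the secondary dominant of vi (dominant seventh chord on F): V7/vi.
Bb-Db-F has root Bb, degree 6 in Db major, so vi.
Eb-Gb-Bbb: Eb with this quality isn't in the key; it's iio, borrowed from the parallel minor.
Ab-C-Eb: root Ab is the dominant; major triad there is V.

I - V7/vi - vi - iio - V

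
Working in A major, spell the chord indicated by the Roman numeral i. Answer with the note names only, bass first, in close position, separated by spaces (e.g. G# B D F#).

A C E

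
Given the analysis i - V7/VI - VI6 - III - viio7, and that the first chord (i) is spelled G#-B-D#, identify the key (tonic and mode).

The anchor chord is a minor triad on G#, labeled i.
If G# is scale degree 1 and the mode makes that degree carry a minor triad, the tonic is G# and the mode is minor.

G# minor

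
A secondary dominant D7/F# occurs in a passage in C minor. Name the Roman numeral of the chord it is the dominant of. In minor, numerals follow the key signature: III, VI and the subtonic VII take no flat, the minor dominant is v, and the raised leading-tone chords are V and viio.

The chord is a dominant seventh chord on D.
A dominant resolves down a perfect fifth: D → G. In C minor, G is scale degree 5, i.e. V.

V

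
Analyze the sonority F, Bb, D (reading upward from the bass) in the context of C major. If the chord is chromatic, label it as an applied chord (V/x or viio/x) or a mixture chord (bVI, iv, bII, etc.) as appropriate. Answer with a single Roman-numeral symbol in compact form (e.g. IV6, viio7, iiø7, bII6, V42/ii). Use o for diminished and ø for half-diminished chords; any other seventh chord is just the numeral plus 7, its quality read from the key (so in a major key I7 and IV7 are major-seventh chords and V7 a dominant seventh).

Stacked in thirds the chord is Bb-D-F: a major triad on Bb.
Bb is the lowered seventh degree of C major (diatonic 7 would be B). This is a major triad on the lowered seventh degree (the subtonic), borrowed from the parallel minor.
With F in the bass the chord is in second inversion, so the figured bass is 64.

bVII64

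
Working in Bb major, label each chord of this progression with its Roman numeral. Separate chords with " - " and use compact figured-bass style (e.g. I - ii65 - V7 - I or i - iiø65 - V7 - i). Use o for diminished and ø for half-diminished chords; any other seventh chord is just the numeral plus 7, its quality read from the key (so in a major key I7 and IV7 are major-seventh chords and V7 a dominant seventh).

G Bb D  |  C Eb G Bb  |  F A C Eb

vi - ii7 - V7

G-Bb-D: minor triad on G = scale degree 6 → vi.
C-Eb-G-Bb has root C, degree 2 in Bb major, so ii7.
F-A-C-Eb: dominant seventh chord on F = scale degree 5 → V7.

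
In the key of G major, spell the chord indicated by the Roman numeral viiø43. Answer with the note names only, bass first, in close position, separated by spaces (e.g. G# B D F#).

C E F# A

In G major, the seventh degree is F#, and the diatonic chord built there is a half-diminished seventh chord.
Stacking thirds from F# gives F#-A-C-E.
With the 43 figure the chord is in second inversion; from the bass C upward in close position it reads C-E-F#-A.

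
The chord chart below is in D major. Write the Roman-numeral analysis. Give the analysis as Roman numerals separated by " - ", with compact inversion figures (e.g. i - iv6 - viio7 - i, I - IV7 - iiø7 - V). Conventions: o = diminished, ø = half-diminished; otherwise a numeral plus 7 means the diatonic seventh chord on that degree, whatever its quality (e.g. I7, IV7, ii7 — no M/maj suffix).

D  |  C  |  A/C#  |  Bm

I - bVII - V6 - vi

D: major triad on D = scale degree 1 → I.
C: C with this quality isn't in the key; it's bVII, borrowed from the parallel minor.
A/C#: major triad on A = scale degree 5 → V6.
Bm has root B, degree 6 in D major, so vi.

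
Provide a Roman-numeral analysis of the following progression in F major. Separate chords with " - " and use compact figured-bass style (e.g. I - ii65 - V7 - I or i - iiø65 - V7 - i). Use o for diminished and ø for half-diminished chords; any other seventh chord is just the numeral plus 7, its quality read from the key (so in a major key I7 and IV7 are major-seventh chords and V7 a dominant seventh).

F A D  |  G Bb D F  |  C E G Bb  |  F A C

F-A-D: root D is the submediant; minor triad there is vi6.
G-Bb-D-F: minor seventh chord on G = scale degree 2 → ii7.
C-E-G-Bb: root C is the dominant; dominant seventh chord there is V7.
F-A-C has root F, degree 1 in F major, so I.

vi6 - ii7 - V7 - I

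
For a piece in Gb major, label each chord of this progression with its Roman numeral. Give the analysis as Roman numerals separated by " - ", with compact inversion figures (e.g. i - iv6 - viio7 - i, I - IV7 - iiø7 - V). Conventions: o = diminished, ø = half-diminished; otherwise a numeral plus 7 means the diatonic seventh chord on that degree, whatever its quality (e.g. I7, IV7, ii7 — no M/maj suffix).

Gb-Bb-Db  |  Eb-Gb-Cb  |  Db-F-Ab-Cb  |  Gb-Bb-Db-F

I - IV6 - V7 - I7

Gb-Bb-Db has root Gb, degree 1 in Gb major, so I.
Eb-Gb-Cb: root Cb is the subdominant; major triad there is IV6.
Db-F-Ab-Cb: dominant seventh chord on Db = scale degree 5 → V7.
Gb-Bb-Db-F has root Gb, degree 1 in Gb major, so I7.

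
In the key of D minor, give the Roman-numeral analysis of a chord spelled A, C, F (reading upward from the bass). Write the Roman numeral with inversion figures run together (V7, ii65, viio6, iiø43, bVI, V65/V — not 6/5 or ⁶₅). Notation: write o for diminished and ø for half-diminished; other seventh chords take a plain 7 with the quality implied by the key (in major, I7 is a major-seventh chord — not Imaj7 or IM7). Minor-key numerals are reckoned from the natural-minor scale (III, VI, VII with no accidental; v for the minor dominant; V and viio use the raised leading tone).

III6

The pitches F-A-C form a major triad rooted on F.
In D minor, F is the mediant; the diatonic major triad there is III.
With A in the bass the chord is in first inversion, so the figured bass is 6.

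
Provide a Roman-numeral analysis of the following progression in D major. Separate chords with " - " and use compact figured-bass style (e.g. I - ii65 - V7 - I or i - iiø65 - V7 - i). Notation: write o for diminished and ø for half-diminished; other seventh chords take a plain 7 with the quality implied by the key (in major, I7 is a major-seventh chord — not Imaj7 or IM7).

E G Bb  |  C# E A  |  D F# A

iio - V6 - I

E-G-Bb is non-diatonic — iio, a mixture chord from D minor.
C#-E-A has root A, degree 5 in D major, so V6.
D-F#-A has root D, degree 1 in D major, so I.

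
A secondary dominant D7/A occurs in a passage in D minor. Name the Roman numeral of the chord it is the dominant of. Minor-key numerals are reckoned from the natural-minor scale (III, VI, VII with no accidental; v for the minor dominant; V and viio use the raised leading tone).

The chord is a dominant seventh chord on D.
A dominant resolves down a perfect fifth: D → G. In D minor, G is scale degree 4, i.e. iv.

iv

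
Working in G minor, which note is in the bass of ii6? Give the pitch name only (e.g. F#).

C

ii in G minor has root A; the chord is A-C-E.
The figure 6 means first inversion — the third is in the bass.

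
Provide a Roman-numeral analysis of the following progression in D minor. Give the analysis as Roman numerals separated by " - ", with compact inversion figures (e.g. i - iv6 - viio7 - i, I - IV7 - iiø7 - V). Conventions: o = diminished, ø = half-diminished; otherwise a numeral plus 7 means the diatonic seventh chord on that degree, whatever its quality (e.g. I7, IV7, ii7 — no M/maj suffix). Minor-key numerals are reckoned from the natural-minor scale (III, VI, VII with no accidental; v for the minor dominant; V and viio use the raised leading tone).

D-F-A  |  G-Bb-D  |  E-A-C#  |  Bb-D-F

D-F-A has root D, degree 1 in D minor, so i.
G-Bb-D: minor triad on G = scale degree 4 → iv.
E-A-C#: major triad on A = scale degree 5 → V64.
Bb-D-F: root Bb is the submediant; major triad there is VI.

i - iv - V64 - VI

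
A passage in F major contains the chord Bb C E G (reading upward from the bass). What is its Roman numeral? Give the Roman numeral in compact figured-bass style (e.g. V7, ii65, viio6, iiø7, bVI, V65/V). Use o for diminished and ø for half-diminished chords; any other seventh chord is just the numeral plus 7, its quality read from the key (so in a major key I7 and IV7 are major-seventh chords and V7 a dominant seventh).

Stacked in thirds the chord is C-E-G-Bb: a dominant seventh chord on C.
In F major, C is the dominant; the diatonic dominant seventh chord there is V7.
With Bb in the bass the chord is in third inversion, so the figured bass is 42.

V42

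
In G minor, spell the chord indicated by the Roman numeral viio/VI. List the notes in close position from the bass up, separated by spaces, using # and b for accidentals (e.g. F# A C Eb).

D F Ab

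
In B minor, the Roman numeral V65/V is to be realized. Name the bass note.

The applied chord V65/V is rooted on C#: C#-E#-G#-B.
The figure 65 means first inversion — the third is in the bass.

E#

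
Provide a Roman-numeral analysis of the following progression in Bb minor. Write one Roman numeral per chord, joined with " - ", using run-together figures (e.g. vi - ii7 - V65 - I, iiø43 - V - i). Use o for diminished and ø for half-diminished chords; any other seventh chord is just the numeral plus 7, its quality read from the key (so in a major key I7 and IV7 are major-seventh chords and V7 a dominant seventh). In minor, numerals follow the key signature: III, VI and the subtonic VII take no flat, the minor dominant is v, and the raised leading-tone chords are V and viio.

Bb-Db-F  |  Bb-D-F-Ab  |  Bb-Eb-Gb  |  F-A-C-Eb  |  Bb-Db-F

i - V7/iv - iv64 - V7 - i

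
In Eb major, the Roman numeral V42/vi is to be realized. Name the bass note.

F

The applied chord V42/vi is rooted on G: G-B-D-F.
The figure 42 means third inversion — the seventh is in the bass.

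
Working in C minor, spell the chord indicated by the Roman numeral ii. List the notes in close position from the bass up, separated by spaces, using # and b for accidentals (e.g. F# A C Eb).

Scale degree 2 in C minor is D; here the chord built on it is altered to a minor triad. ii is the minor supertonic, borrowed from the parallel major (the Dorian ii).
So the chord is D-F-A, a minor triad.

D F A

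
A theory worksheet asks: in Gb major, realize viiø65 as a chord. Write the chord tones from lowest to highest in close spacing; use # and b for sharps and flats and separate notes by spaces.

Ab Cb Eb F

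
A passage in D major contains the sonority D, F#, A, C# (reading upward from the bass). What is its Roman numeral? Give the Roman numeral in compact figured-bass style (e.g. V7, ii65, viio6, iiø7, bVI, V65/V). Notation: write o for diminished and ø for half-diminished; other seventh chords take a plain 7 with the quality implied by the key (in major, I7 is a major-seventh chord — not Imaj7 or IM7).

The pitches D-F#-A-C# form a major seventh chord rooted on D.
In D major, D is the tonic; the diatonic major seventh chord there is I7.

I7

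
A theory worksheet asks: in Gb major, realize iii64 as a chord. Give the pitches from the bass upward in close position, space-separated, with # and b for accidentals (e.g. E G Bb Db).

The numeral's case and figure indicate a minor triad. In Gb major its root, the mediant, is Bb.
Stacking thirds from Bb gives Bb-Db-F.
The figured bass 64 indicates second inversion, placing the fifth (F) in the bass: F-Bb-Db.

F Bb Db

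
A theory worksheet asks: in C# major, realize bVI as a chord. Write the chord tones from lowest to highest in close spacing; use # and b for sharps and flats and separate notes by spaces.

A C# E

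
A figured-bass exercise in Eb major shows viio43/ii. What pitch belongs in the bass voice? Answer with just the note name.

The applied chord viio43/ii is rooted on E: E-G-Bb-Db.
The figure 43 means second inversion — the fifth is in the bass.

Bb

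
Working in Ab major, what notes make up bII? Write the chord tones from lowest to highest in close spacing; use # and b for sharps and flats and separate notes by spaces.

Bbb Db Fb

bII is the Neapolitan chord — a major triad on the lowered second degree. In Ab major that root is Bbb.
So the chord is Bbb-Db-Fb.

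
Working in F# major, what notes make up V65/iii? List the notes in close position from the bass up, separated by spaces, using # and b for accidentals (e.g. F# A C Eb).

G## B# D# E#

V65/iii is a secondary dominant — the dominant seventh of iii. iii in F# major is A#, so the applied chord's root is E#, a perfect fifth above.
Building a dominant seventh chord on E# gives E#-G##-B#-D#.
With the 65 figure the chord is in first inversion; from the bass G## upward in close position it reads G##-B#-D#-E#.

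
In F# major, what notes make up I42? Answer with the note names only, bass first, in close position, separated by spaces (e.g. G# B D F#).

In F# major, the tonic is F#, and the diatonic chord built there is a major seventh chord.
Stacking thirds from F# gives F#-A#-C#-E#.
With the 42 figure the chord is in third inversion; from the bass E# upward in close position it reads E#-F#-A#-C#.

E# F# A# C#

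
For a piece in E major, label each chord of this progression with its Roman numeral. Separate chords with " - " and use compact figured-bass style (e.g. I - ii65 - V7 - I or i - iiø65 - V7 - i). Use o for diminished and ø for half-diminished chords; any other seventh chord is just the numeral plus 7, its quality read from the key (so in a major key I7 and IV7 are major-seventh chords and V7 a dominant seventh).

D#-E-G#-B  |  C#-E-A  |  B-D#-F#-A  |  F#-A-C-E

D#-E-G#-B: root E is the tonic; major seventh chord there is I42.
C#-E-A: root A is the subdominant; major triad there is IV6.
B-D#-F#-A has root B, degree 5 in E major, so V7.
F#-A-C-E: half-diminished seventh chord on F# — chromatic; iiø7 (borrowed from the parallel minor).

I42 - IV6 - V7 - iiø7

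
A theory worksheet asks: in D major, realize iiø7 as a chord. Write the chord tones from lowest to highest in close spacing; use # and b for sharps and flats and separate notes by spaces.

E G Bb D

Scale degree 2 in D major is E; here the chord built on it is altered to a half-diminished seventh chord. iiø7 is the half-diminished supertonic seventh, borrowed from the parallel minor.
So the chord is E-G-Bb-D, a half-diminished seventh chord.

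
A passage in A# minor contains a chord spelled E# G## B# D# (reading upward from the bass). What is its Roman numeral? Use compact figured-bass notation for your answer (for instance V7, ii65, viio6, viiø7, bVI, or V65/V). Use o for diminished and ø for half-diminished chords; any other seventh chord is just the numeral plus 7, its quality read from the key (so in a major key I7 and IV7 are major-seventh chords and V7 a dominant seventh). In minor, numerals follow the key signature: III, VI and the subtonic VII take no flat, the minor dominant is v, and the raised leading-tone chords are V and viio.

The pitches E#-G##-B#-D# form a dominant seventh chord rooted on E#.
E# is scale degree 5 in A# minor, and a dominant seventh chord on that degree is written V7.

V7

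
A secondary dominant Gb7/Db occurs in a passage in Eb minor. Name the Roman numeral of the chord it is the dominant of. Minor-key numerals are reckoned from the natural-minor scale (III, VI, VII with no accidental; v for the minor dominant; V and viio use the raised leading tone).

VI

The chord is a dominant seventh chord on Gb.
A dominant resolves down a perfect fifth: Gb → Cb. In Eb minor, Cb is scale degree 6, i.e. VI.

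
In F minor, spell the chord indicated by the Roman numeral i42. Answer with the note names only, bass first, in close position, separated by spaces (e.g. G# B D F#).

Eb F Ab C

In F minor, the tonic is F, and the diatonic chord built there is a minor seventh chord.
That chord is spelled F-Ab-C-Eb.
The figured bass 42 indicates third inversion, placing the seventh (Eb) in the bass: Eb-F-Ab-C.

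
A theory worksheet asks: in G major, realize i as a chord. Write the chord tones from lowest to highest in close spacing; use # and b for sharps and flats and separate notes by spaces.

G Bb D

Scale degree 1 in G major is G; here the chord built on it is altered to a minor triad. i is the minor tonic, borrowed from the parallel minor.
So the chord is G-Bb-D, a minor triad.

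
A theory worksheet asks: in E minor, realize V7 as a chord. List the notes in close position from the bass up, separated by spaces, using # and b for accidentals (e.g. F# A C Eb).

B D# F# A

In E minor, the dominant is B. The dominant is major (leading tone raised), so V is a dominant seventh chord.
Stacking thirds from B gives B-D#-F#-A.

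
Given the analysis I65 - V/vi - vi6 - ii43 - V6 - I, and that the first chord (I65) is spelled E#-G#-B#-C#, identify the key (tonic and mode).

I65 is given as E#-G#-B#-C# — a major seventh chord with root C#.
If C# is scale degree 1 and the mode makes that degree carry a major seventh chord, the tonic is C# and the mode is major.

C# major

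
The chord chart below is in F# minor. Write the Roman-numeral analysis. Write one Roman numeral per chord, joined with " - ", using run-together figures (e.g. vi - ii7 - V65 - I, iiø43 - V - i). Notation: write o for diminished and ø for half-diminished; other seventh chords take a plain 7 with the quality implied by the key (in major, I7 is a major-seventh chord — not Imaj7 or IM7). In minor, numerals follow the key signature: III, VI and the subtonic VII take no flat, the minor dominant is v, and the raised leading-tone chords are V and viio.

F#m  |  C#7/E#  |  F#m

i - V65 - i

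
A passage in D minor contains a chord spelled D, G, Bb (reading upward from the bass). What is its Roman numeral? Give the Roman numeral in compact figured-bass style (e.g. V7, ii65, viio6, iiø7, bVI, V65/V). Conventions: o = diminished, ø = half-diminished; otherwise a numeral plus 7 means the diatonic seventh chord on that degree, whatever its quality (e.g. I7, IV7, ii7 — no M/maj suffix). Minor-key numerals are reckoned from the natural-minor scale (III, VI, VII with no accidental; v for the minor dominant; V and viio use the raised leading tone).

The pitches G-Bb-D form a minor triad rooted on G.
G is scale degree 4 in D minor, and a minor triad on that degree is written iv.
With D in the bass the chord is in second inversion, so the figured bass is 64.

iv64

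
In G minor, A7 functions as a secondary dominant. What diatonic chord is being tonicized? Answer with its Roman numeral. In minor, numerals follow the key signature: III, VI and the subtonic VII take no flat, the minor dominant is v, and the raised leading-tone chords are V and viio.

V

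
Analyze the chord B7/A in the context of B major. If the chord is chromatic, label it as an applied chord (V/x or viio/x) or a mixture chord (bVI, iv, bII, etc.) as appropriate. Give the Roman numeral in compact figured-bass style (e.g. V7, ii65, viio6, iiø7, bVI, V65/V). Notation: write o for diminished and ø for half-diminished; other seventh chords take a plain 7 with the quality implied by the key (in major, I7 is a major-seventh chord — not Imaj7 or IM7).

V42/IV

The pitches B-D#-F#-A form a dominant seventh chord rooted on B.
B is not a diatonic chord root with this quality in B major, but it lies a perfect fifth above E (IV), so the chord functions as an applied dominant of IV.
With A in the bass the chord is in third inversion, so the figured bass is 42.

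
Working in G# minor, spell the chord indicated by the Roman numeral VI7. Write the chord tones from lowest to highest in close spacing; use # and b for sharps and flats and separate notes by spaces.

In G# minor, scale degree 6 is E, and the diatonic chord built there is a major seventh chord.
Stacking thirds from E gives E-G#-B-D#.

E G# B D#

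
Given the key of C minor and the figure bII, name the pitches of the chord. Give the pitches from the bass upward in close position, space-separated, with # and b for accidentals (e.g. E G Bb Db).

Db F Ab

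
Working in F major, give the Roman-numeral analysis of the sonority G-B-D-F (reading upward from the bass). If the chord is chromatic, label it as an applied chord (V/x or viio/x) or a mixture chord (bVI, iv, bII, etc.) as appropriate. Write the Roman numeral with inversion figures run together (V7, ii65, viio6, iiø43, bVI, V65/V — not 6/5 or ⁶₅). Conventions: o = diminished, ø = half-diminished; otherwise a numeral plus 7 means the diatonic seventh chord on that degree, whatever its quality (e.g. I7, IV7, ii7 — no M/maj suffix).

V7/V

Stacked in thirds the chord is G-B-D-F: a dominant seventh chord on G.
G is not a diatonic chord root with this quality in F major, but it lies a perfect fifth above C (V), so the chord functions as an applied dominant of V.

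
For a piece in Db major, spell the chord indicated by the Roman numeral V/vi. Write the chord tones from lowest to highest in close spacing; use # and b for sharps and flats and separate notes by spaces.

The slash means an applied dominant: we want the dominant of vi. In Db major, vi is Bb minor, and its dominant is built on F.
Building a major triad on F gives F-A-C.

F A C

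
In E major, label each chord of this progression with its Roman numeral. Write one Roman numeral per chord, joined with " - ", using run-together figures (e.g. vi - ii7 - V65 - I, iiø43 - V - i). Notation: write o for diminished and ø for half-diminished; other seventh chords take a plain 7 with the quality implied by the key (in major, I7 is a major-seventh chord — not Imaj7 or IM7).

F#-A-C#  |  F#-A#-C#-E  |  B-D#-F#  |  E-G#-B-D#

ii - V7/V - V - I7

F#-A-C#: root F# is the supertonic; minor triad there is ii.
F#-A#-C#-E is the secondary dominant of V (dominant seventh chord on F#): V7/V.
B-D#-F#: major triad on B = scale degree 5 → V.
E-G#-B-D# has root E, degree 1 in E major, so I7.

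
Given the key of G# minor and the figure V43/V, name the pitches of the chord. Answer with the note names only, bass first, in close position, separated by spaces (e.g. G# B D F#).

The slash means an applied dominant: we want the dominant of V. In G# minor, V is D# major, and its dominant is built on A#.
Building a dominant seventh chord on A# gives A#-C##-E#-G#.
The figured bass 43 indicates second inversion, placing the fifth (E#) in the bass: E#-G#-A#-C##.

E# G# A# C##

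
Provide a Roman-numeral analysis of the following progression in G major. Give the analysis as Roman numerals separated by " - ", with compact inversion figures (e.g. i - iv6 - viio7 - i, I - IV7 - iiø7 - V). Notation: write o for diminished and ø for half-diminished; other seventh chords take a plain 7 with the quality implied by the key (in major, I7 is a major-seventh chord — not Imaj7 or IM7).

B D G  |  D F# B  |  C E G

B-D-G has root G, degree 1 in G major, so I6.
D-F#-B has root B, degree 3 in G major, so iii6.
C-E-G has root C, degree 4 in G major, so IV.

I6 - iii6 - IV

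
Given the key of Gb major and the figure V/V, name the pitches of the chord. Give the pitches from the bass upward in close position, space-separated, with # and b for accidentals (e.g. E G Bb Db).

Ab C Eb

The slash means an applied dominant: we want the dominant of V. In Gb major, V is Db major, and its dominant is built on Ab.
Building a major triad on Ab gives Ab-C-Eb.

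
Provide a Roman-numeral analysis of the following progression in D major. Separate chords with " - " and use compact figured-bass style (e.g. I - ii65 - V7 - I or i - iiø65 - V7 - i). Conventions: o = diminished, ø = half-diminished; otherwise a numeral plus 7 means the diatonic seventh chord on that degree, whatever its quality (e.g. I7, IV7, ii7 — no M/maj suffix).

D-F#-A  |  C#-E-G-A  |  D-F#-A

D-F#-A: major triad on D = scale degree 1 → I.
C#-E-G-A has root A, degree 5 in D major, so V65.
D-F#-A has root D, degree 1 in D major, so I.

I - V65 - I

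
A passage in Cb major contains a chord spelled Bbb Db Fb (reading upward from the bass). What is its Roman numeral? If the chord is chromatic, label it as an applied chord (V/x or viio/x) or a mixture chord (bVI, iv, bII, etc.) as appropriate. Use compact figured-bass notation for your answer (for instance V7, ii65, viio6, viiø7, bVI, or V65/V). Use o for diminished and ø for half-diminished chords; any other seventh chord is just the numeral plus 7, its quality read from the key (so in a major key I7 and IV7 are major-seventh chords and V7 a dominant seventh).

bVII

The pitches Bbb-Db-Fb form a major triad rooted on Bbb.
Bbb is the lowered seventh degree of Cb major (diatonic 7 would be Bb). This is a major triad on the lowered seventh degree (the subtonic), borrowed from the parallel minor.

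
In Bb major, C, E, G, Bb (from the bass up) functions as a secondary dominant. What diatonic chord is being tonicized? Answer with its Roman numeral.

V

The chord is a dominant seventh chord on C.
A dominant resolves down a perfect fifth: C → F. In Bb major, F is scale degree 5, i.e. V.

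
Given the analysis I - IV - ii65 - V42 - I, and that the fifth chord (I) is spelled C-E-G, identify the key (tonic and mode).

I is given as C-E-G — a major triad with root C.
If C is scale degree 1 and the mode makes that degree carry a major triad, the tonic is C and the mode is major.

C major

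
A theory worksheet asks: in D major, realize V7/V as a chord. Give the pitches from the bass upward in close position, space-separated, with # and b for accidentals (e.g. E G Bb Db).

E G# B D

V7/V is a secondary dominant — the dominant seventh of V. V in D major is A, so the applied chord's root is E, a perfect fifth above.
Building a dominant seventh chord on E gives E-G#-B-D.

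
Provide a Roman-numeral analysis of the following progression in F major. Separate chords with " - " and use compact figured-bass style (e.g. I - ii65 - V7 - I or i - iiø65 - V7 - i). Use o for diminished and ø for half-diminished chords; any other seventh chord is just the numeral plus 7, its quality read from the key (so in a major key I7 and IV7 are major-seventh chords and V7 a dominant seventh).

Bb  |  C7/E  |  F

IV - V65 - I

Bb: major triad on Bb = scale degree 4 → IV.
C7/E: root C is the dominant; dominant seventh chord there is V65.
F has root F, degree 1 in F major, so I.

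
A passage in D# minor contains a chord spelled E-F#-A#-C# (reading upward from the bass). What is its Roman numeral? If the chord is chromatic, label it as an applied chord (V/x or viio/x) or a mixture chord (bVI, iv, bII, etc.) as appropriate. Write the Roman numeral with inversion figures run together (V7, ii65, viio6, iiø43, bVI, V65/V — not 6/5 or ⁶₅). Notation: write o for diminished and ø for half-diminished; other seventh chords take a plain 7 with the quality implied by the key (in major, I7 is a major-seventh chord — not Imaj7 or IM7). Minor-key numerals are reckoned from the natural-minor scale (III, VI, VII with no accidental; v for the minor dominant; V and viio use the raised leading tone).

Stacked in thirds the chord is F#-A#-C#-E: a dominant seventh chord on F#.
F# is not a diatonic chord root with this quality in D# minor, but it lies a perfect fifth above B (VI), so the chord functions as an applied dominant of VI.
With E in the bass the chord is in third inversion, so the figured bass is 42.

V42/VI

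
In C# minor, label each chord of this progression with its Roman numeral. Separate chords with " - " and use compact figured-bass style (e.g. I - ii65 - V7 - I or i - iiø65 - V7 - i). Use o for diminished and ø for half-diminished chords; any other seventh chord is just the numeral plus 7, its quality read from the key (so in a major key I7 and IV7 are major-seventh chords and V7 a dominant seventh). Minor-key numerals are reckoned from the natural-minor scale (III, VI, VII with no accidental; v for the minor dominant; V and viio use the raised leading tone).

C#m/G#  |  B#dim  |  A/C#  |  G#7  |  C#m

C#m/G# has root C#, degree 1 in C# minor, so i64.
B#dim has root B#, degree 7 in C# minor, so viio.
A/C# has root A, degree 6 in C# minor, so VI6.
G#7: dominant seventh chord on G# = scale degree 5 → V7.
C#m: root C# is the tonic; minor triad there is i.

i64 - viio - VI6 - V7 - i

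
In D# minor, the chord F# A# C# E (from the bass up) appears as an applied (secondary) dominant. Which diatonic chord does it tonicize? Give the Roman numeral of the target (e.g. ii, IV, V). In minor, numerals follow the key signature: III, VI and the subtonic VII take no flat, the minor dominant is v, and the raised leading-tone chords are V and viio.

The chord is a dominant seventh chord on F#.
A dominant resolves down a perfect fifth: F# → B. In D# minor, B is scale degree 6, i.e. VI.

VI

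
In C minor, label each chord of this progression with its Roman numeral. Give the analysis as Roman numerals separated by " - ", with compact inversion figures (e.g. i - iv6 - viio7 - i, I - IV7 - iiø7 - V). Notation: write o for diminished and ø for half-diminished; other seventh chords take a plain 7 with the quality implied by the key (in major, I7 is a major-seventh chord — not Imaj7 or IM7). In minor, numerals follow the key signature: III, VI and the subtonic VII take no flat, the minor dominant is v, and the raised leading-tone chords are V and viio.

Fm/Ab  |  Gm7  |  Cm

Fm/Ab has root F, degree 4 in C minor, so iv6.
Gm7: minor seventh chord on G = scale degree 5 → v7.
Cm: root C is the tonic; minor triad there is i.

iv6 - v7 - i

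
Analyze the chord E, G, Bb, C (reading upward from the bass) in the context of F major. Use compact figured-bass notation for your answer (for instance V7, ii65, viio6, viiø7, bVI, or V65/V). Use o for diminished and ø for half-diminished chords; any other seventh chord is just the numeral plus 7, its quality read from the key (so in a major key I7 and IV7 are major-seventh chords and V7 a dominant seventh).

V65

Stacked in thirds the chord is C-E-G-Bb: a dominant seventh chord on C.
In F major, C is the dominant; the diatonic dominant seventh chord there is V7.
With E in the bass the chord is in first inversion, so the figured bass is 65.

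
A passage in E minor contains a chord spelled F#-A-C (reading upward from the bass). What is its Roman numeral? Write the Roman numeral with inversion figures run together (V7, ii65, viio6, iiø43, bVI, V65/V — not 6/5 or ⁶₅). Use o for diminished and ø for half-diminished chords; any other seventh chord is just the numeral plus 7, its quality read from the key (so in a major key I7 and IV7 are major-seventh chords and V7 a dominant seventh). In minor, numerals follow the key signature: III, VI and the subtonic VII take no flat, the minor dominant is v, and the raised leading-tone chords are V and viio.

The pitches F#-A-C form a diminished triad rooted on F#.
In E minor, F# is the supertonic; the diatonic diminished triad there is iio.

iio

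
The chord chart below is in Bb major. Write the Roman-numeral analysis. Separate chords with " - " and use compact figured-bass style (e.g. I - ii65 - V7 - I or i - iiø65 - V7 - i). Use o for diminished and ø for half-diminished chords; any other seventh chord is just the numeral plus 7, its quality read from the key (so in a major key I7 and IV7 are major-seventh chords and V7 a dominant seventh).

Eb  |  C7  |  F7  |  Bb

IV - V7/V - V7 - I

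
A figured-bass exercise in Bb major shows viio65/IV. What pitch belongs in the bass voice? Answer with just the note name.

F

The applied chord viio65/IV is rooted on D: D-F-Ab-Cb.
The figure 65 means first inversion — the third is in the bass.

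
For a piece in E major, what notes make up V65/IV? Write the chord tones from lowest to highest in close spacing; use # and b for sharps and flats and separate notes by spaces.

G# B D E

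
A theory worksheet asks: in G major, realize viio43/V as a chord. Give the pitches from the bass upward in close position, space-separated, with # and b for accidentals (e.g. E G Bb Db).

G Bb C# E

viio43/V is a secondary leading-tone chord. The target V is D in G major; the applied chord is rooted a semitone below, on C#.
Building a fully diminished seventh chord on C# gives C#-E-G-Bb.
With the 43 figure the chord is in second inversion; from the bass G upward in close position it reads G-Bb-C#-E.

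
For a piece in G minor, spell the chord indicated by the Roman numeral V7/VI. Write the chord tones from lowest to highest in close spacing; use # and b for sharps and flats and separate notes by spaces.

The slash means an applied dominant: we want the dominant of VI. In G minor, VI is Eb major, and its dominant is built on Bb.
Building a dominant seventh chord on Bb gives Bb-D-F-Ab.

Bb D F Ab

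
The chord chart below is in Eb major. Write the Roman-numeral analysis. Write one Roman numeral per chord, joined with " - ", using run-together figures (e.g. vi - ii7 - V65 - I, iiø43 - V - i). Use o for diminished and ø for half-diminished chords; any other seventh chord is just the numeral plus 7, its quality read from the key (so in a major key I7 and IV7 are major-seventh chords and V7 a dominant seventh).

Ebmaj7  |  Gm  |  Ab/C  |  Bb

I7 - iii - IV6 - V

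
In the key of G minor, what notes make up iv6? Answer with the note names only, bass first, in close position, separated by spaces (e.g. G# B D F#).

In G minor, scale degree 4 is C, and the diatonic chord built there is a minor triad.
Stacking thirds from C gives C-Eb-G.
The figured bass 6 indicates first inversion, placing the third (Eb) in the bass: Eb-G-C.

Eb G C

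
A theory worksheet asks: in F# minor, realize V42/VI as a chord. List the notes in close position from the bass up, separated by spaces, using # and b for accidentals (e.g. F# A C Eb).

G A C# E

The slash means an applied dominant: we want the dominant of VI. In F# minor, VI is D major, and its dominant is built on A.
Building a dominant seventh chord on A gives A-C#-E-G.
The figured bass 42 indicates third inversion, placing the seventh (G) in the bass: G-A-C#-E.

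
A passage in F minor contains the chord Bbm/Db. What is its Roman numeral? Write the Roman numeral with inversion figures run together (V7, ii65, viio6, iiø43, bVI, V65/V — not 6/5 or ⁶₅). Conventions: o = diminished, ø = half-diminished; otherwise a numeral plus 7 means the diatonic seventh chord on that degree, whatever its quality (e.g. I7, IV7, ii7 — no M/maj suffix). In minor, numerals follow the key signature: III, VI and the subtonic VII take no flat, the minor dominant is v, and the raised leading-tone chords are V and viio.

iv6

The pitches Bb-Db-F form a minor triad rooted on Bb.
Bb is scale degree 4 in F minor, and a minor triad on that degree is written iv.
With Db in the bass the chord is in first inversion, so the figured bass is 6.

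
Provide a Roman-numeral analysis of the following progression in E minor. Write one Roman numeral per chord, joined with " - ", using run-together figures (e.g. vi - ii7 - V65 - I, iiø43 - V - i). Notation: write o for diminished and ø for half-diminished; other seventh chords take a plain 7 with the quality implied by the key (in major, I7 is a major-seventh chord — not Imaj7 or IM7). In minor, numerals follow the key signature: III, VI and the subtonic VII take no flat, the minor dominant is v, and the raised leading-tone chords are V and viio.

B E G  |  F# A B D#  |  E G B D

i64 - V43 - i7

B-E-G: minor triad on E = scale degree 1 → i64.
F#-A-B-D#: dominant seventh chord on B = scale degree 5 → V43.
E-G-B-D: minor seventh chord on E = scale degree 1 → i7.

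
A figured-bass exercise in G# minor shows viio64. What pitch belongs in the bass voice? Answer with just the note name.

C#

viio in G# minor has root F##; the chord is F##-A#-C#.
The figure 64 means second inversion — the fifth is in the bass.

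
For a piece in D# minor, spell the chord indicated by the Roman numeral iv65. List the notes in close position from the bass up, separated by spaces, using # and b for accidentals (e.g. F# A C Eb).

B D# F# G#

In D# minor, scale degree 4 is G#, and the diatonic chord built there is a minor seventh chord.
Stacking thirds from G# gives G#-B-D#-F#.
The figured bass 65 indicates first inversion, placing the third (B) in the bass: B-D#-F#-G#.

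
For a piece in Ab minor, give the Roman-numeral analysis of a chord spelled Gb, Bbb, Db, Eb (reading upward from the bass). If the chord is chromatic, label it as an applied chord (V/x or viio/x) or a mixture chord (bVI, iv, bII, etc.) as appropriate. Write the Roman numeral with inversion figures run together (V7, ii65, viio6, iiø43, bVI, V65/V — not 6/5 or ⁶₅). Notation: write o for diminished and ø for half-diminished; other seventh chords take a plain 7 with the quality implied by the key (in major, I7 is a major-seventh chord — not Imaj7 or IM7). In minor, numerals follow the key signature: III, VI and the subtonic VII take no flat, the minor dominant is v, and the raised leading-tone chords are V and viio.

Stacked in thirds the chord is Eb-Gb-Bbb-Db: a half-diminished seventh chord on Eb.
Eb sits a half step below Fb (VI in Ab minor); a diminished chord there is the applied leading-tone chord of VI.
With Gb in the bass the chord is in first inversion, so the figured bass is 65.

viiø65/VI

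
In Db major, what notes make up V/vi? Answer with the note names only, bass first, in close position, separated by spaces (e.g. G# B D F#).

F A C

The slash means an applied dominant: we want the dominant of vi. In Db major, vi is Bb minor, and its dominant is built on F.
Building a major triad on F gives F-A-C.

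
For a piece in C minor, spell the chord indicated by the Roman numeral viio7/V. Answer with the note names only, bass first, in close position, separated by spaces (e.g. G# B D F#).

F# A C Eb

viio7/V is a secondary leading-tone chord. The target V is G in C minor; the applied chord is rooted a semitone below, on F#.
Building a fully diminished seventh chord on F# gives F#-A-C-Eb.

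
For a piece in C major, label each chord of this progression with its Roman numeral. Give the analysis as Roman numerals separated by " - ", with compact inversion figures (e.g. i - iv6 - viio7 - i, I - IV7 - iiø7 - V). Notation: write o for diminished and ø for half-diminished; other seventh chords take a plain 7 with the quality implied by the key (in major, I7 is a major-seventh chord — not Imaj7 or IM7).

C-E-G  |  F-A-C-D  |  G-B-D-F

I - ii65 - V7

C-E-G: major triad on C = scale degree 1 → I.
F-A-C-D: root D is the supertonic; minor seventh chord there is ii65.
G-B-D-F: dominant seventh chord on G = scale degree 5 → V7.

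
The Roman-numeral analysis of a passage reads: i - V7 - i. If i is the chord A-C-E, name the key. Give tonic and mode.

The chord Am is a minor triad rooted on A; its label is i.
If A is scale degree 1 and the mode makes that degree carry a minor triad, the tonic is A and the mode is minor.

A minor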